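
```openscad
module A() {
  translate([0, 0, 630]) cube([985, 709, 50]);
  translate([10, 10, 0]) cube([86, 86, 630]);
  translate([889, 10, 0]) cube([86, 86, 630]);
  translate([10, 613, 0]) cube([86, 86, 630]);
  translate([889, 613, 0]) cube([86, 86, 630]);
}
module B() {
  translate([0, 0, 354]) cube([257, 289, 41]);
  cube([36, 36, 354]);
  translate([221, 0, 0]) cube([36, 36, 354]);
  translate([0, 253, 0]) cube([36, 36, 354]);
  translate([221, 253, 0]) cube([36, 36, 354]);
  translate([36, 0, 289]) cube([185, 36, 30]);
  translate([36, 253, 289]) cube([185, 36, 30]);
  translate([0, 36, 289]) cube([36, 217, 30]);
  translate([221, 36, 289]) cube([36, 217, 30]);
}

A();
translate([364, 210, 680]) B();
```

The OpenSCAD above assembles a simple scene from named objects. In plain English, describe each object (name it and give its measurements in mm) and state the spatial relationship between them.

A is a table: top 985 mm (x) × 709 mm (y), 50 mm thick, upper face at z = 680 mm, on four 86×86 mm square legs, each inset 10 mm from the nearest pair of top edges, running from z = 0 to the bottom of the top.

B is a simple wooden stool: a rectangular seat 257 mm (x) by 289 mm (y), 41 mm thick, top face at z = 395 mm, on four square legs, each 36×36 mm in cross-section. The legs rest on z = 0, each flush with a corner of the seat. Four stretchers, 36 mm wide and 30 mm tall, connect adjacent legs with their undersides at z = 289 mm, each running between the inner faces of the legs it joins and aligned with the legs' outer faces on the other axis.

The stool is on top of the table, centred.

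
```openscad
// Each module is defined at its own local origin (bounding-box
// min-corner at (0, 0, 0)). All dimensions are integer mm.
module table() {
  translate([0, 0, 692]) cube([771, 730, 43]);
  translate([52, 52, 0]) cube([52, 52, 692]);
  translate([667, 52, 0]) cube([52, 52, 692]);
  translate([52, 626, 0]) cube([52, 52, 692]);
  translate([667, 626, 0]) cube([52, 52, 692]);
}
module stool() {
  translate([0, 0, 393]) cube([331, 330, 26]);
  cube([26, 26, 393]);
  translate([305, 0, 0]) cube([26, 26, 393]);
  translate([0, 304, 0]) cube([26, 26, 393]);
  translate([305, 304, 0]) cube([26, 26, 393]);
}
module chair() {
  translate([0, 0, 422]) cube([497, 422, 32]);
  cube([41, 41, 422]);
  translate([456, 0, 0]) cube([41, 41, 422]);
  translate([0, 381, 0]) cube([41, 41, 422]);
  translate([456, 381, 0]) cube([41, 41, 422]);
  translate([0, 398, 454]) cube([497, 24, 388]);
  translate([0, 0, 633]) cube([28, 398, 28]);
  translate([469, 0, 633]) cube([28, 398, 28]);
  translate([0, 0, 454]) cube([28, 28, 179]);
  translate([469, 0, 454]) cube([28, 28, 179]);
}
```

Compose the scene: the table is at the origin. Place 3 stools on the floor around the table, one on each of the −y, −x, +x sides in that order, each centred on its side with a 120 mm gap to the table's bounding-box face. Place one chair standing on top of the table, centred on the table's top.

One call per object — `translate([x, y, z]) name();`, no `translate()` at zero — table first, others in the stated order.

table();
translate([220, -450, 0]) stool();
translate([-451, 200, 0]) stool();
translate([891, 200, 0]) stool();
translate([137, 154, 735]) chair();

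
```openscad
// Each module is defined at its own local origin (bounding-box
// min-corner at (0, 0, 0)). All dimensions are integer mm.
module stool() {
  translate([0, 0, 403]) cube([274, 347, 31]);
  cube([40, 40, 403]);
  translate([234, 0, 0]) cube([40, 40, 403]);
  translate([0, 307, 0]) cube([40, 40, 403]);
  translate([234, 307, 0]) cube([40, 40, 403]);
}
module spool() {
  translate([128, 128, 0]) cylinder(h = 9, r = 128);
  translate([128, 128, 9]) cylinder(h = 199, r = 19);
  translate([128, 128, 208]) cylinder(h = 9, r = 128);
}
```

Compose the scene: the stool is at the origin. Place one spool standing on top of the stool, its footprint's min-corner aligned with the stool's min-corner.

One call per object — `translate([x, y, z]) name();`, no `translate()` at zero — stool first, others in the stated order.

stool();
translate([0, 0, 434]) spool();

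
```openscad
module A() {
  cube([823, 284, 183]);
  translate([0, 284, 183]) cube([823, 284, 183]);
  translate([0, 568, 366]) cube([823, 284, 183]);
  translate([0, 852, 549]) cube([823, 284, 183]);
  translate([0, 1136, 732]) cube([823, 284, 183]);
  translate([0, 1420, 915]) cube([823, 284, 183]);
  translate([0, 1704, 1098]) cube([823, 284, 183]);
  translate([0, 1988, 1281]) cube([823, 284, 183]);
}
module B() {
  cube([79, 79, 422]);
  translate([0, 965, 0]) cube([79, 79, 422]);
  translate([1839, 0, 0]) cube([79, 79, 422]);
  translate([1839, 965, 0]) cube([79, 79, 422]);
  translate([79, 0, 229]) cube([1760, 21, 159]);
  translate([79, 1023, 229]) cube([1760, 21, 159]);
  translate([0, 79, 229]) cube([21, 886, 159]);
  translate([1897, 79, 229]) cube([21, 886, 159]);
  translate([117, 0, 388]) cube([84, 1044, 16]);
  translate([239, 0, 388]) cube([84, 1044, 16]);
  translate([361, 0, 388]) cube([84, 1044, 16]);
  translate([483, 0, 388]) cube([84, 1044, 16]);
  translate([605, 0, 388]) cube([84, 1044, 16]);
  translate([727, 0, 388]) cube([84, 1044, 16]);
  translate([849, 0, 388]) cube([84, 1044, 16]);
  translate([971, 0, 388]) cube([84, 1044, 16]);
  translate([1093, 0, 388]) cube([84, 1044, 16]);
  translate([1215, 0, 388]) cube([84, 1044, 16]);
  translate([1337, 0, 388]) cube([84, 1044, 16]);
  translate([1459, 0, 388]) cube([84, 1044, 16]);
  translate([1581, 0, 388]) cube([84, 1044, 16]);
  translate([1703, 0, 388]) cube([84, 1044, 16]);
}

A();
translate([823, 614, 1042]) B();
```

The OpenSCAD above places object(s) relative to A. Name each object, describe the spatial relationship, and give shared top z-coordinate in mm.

Both tops at z = 1464 mm.

A is a staircase. B is a bed frame. The bed frame is beside the staircase with their tops flush at z = 1464. The shared top z-coordinate is 1464 mm.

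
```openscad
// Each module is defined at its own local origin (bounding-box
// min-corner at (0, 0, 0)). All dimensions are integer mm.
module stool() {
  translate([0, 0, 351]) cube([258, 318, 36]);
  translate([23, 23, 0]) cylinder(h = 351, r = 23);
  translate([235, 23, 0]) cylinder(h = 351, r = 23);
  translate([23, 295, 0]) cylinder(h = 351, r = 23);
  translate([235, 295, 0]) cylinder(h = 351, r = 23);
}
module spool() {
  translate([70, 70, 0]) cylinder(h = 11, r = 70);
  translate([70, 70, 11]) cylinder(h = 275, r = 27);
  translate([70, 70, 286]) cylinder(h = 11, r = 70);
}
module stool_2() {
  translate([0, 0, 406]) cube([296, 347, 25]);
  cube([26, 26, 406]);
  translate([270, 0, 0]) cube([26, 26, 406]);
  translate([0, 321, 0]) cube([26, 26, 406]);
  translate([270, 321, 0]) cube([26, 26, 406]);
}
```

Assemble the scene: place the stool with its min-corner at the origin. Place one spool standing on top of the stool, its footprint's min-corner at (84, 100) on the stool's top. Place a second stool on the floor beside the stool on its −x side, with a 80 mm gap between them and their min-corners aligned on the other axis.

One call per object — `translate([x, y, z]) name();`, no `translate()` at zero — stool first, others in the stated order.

stool();
translate([84, 100, 387]) spool();
translate([-376, 0, 0]) stool_2();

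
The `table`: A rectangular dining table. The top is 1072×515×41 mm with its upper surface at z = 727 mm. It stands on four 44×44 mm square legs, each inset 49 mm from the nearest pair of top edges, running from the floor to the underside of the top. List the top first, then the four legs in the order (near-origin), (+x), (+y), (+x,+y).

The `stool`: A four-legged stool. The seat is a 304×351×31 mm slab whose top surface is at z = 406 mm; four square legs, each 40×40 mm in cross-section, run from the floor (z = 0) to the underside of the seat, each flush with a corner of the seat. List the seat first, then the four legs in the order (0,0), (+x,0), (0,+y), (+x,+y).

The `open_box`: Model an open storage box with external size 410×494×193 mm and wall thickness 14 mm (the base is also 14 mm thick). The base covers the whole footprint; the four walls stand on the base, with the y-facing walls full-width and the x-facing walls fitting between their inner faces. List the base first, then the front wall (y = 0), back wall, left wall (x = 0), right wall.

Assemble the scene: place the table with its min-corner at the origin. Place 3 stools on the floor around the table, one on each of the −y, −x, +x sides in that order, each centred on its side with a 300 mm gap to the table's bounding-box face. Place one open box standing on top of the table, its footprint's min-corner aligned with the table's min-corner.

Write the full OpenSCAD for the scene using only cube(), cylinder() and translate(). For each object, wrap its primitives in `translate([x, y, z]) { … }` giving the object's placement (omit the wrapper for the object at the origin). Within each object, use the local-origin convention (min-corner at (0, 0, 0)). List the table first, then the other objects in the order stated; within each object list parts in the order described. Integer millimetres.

translate([0, 0, 686]) cube([1072, 515, 41]);
translate([49, 49, 0]) cube([44, 44, 686]);
translate([979, 49, 0]) cube([44, 44, 686]);
translate([49, 422, 0]) cube([44, 44, 686]);
translate([979, 422, 0]) cube([44, 44, 686]);
translate([384, -651, 0]) {
  translate([0, 0, 375]) cube([304, 351, 31]);
  cube([40, 40, 375]);
  translate([264, 0, 0]) cube([40, 40, 375]);
  translate([0, 311, 0]) cube([40, 40, 375]);
  translate([264, 311, 0]) cube([40, 40, 375]);
}
translate([-604, 82, 0]) {
  translate([0, 0, 375]) cube([304, 351, 31]);
  cube([40, 40, 375]);
  translate([264, 0, 0]) cube([40, 40, 375]);
  translate([0, 311, 0]) cube([40, 40, 375]);
  translate([264, 311, 0]) cube([40, 40, 375]);
}
translate([1372, 82, 0]) {
  translate([0, 0, 375]) cube([304, 351, 31]);
  cube([40, 40, 375]);
  translate([264, 0, 0]) cube([40, 40, 375]);
  translate([0, 311, 0]) cube([40, 40, 375]);
  translate([264, 311, 0]) cube([40, 40, 375]);
}
translate([0, 0, 727]) {
  cube([410, 494, 14]);
  translate([0, 0, 14]) cube([410, 14, 179]);
  translate([0, 480, 14]) cube([410, 14, 179]);
  translate([0, 14, 14]) cube([14, 466, 179]);
  translate([396, 14, 14]) cube([14, 466, 179]);
}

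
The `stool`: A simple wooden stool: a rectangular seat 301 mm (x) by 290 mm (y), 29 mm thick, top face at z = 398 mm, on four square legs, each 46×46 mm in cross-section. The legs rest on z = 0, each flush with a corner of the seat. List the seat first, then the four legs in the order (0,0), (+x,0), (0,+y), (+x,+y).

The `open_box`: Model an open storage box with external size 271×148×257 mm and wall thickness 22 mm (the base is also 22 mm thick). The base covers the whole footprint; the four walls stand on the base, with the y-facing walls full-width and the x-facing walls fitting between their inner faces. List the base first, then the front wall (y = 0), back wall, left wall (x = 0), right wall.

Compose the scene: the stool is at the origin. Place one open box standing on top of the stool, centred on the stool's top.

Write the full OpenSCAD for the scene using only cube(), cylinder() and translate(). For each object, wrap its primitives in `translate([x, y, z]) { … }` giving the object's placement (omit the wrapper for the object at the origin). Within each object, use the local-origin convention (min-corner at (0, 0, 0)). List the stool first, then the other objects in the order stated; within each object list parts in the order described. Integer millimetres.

translate([0, 0, 369]) cube([301, 290, 29]);
cube([46, 46, 369]);
translate([255, 0, 0]) cube([46, 46, 369]);
translate([0, 244, 0]) cube([46, 46, 369]);
translate([255, 244, 0]) cube([46, 46, 369]);
translate([15, 71, 398]) {
  cube([271, 148, 22]);
  translate([0, 0, 22]) cube([271, 22, 235]);
  translate([0, 126, 22]) cube([271, 22, 235]);
  translate([0, 22, 22]) cube([22, 104, 235]);
  translate([249, 22, 22]) cube([22, 104, 235]);
}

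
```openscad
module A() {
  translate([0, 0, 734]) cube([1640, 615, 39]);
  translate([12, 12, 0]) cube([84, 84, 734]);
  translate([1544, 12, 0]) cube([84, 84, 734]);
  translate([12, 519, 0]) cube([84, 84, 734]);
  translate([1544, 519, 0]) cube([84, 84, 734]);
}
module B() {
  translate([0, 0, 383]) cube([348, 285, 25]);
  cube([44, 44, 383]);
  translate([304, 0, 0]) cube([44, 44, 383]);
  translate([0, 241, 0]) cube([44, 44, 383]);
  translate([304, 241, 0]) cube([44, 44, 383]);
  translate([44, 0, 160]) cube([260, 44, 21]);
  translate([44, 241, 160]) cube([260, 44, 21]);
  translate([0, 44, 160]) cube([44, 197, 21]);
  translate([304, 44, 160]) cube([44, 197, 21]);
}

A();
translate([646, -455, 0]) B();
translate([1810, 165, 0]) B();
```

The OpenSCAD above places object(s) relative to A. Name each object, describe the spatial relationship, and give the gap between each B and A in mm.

Each stool's nearest face is 170 mm from the table's bounding box.

A is a table. B is a stool. Two stools sit around the table at the −y, +x sides. The gap between each stool and the table is 170 mm.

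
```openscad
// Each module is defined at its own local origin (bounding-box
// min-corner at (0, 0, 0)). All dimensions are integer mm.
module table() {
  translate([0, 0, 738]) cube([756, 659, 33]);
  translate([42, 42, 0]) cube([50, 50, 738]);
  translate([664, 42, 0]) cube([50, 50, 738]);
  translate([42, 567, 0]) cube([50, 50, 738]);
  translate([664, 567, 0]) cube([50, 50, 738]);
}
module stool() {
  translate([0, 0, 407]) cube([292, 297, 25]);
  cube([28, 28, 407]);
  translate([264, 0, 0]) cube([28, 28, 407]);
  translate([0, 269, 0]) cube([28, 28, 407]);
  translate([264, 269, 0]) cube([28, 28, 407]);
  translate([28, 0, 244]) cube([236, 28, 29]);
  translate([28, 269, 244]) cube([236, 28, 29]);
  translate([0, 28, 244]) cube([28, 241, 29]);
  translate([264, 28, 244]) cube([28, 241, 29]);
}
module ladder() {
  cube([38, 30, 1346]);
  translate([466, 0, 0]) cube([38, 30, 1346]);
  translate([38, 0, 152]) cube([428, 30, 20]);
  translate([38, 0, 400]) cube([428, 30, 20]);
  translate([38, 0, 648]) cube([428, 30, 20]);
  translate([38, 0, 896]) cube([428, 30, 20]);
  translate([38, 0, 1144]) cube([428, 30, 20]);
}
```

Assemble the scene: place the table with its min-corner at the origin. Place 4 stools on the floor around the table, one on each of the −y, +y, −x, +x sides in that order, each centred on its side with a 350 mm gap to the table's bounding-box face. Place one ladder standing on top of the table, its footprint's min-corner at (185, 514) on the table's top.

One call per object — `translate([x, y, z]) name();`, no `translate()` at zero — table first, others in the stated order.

table();
translate([232, -647, 0]) stool();
translate([232, 1009, 0]) stool();
translate([-642, 181, 0]) stool();
translate([1106, 181, 0]) stool();
translate([185, 514, 771]) ladder();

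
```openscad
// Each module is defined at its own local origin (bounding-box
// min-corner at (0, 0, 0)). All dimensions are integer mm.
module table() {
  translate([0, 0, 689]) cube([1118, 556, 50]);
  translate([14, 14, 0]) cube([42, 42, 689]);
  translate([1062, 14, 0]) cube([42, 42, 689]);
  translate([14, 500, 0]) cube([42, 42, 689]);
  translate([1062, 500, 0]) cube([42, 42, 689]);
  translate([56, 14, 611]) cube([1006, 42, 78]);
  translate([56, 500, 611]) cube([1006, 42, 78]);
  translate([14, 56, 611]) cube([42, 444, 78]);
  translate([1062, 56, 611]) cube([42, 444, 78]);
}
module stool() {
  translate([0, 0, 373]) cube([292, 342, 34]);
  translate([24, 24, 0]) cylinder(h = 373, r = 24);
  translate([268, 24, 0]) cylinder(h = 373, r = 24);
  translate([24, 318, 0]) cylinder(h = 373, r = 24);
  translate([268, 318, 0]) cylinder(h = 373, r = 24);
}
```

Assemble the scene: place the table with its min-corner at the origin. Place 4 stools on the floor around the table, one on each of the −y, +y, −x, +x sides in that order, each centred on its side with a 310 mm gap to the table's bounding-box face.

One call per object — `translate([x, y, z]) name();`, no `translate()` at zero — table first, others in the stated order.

table();
translate([413, -652, 0]) stool();
translate([413, 866, 0]) stool();
translate([-602, 107, 0]) stool();
translate([1428, 107, 0]) stool();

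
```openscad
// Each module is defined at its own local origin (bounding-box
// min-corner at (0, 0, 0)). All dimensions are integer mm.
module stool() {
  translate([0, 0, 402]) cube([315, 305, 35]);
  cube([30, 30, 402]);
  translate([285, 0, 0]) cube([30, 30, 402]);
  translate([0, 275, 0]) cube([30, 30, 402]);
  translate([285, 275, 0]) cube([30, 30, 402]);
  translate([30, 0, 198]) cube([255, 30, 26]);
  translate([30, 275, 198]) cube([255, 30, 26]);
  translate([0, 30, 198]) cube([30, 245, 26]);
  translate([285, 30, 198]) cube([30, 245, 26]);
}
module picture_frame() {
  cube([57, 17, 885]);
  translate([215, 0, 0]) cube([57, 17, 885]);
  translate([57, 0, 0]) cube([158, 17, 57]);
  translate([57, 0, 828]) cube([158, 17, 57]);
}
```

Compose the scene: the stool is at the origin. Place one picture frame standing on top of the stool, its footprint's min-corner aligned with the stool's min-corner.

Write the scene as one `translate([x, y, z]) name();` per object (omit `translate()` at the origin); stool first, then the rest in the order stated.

stool();
translate([0, 0, 437]) picture_frame();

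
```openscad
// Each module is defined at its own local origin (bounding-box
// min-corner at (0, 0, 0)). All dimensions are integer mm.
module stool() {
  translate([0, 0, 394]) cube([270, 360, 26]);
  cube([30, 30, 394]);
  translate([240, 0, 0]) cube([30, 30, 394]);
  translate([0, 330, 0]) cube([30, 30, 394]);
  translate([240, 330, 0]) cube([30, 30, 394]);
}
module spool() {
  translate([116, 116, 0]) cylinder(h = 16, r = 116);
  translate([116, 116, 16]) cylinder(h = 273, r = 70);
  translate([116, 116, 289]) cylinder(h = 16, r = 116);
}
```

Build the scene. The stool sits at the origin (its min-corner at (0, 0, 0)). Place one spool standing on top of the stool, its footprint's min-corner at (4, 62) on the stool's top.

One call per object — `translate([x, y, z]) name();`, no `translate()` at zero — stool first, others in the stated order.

stool();
translate([4, 62, 420]) spool();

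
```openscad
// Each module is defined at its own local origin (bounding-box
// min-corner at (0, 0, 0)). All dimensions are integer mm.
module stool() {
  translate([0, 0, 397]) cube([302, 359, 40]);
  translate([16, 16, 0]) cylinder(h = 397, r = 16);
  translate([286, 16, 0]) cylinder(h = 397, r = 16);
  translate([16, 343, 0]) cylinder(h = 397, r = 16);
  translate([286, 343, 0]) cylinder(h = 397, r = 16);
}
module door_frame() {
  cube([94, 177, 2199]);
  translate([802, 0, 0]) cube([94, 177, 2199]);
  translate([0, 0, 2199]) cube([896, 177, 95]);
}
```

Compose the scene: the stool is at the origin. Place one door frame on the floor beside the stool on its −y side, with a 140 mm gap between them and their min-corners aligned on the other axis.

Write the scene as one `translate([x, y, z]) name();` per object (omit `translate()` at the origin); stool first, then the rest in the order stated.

stool();
translate([0, -317, 0]) door_frame();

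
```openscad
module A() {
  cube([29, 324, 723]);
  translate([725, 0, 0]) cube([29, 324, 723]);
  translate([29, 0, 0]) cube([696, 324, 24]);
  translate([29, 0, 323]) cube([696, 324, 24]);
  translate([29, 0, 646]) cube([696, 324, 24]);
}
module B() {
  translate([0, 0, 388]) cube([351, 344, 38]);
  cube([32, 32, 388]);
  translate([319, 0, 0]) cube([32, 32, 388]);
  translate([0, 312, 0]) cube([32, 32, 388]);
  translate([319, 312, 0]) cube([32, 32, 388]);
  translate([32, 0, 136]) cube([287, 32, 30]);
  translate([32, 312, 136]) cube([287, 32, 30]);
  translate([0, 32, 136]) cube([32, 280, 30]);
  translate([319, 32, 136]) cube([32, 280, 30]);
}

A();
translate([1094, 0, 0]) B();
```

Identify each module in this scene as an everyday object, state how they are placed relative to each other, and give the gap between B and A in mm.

The stool's nearest face is 340 mm from the bookshelf's +x face.

A is a bookshelf. B is a stool. The stool is on the floor beside the bookshelf on its +x side. The gap between the stool and the bookshelf is 340 mm.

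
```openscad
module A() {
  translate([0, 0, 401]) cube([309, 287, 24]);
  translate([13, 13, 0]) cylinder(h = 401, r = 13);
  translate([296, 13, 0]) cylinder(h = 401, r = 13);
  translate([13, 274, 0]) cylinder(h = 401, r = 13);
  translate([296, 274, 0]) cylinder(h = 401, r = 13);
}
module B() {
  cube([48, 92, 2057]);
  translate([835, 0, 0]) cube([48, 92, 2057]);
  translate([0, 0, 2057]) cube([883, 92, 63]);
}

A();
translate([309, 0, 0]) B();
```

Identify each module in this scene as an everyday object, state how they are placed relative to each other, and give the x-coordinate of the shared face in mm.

A is a stool. B is a door frame. The door frame is against the stool's +x side, with their −y faces flush. The x-coordinate of the shared face is 309 mm.

The stool's +x face and the door frame's −x face are both at x = 309 mm.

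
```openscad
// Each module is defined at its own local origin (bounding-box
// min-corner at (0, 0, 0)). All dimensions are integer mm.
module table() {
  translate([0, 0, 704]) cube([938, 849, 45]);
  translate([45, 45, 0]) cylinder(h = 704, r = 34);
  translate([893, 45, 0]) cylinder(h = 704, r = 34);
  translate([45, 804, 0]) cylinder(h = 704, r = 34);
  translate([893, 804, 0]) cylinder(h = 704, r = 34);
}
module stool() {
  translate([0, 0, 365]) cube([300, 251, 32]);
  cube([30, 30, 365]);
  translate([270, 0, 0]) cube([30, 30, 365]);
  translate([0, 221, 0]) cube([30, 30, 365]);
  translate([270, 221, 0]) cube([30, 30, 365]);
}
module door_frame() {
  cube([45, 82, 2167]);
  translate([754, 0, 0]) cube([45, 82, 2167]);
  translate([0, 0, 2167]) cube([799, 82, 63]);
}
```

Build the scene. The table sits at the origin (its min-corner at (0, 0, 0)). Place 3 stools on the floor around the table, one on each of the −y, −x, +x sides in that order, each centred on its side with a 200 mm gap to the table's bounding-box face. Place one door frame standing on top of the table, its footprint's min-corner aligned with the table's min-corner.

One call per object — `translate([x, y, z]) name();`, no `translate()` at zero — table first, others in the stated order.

table();
translate([319, -451, 0]) stool();
translate([-500, 299, 0]) stool();
translate([1138, 299, 0]) stool();
translate([0, 0, 749]) door_frame();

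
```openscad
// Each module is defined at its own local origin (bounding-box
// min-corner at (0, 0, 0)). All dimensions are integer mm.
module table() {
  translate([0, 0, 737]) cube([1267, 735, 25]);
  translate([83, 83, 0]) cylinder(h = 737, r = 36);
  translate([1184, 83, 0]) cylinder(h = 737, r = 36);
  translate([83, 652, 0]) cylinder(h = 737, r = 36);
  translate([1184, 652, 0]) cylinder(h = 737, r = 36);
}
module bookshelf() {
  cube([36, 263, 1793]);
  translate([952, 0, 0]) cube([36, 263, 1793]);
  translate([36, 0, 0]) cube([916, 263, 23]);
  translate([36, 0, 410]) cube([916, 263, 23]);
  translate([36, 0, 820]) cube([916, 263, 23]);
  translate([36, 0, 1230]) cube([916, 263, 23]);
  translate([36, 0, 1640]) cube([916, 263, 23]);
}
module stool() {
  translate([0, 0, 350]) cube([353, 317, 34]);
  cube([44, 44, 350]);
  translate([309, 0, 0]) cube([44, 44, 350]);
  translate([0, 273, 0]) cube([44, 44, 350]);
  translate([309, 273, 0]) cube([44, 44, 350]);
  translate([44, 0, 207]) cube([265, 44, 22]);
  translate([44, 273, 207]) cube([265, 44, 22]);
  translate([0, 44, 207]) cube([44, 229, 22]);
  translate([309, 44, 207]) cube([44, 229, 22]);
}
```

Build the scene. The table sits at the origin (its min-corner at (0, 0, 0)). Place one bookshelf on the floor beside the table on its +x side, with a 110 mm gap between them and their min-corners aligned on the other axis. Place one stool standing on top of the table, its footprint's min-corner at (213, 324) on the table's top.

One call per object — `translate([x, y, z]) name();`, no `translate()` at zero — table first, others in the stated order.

table();
translate([1377, 0, 0]) bookshelf();
translate([213, 324, 762]) stool();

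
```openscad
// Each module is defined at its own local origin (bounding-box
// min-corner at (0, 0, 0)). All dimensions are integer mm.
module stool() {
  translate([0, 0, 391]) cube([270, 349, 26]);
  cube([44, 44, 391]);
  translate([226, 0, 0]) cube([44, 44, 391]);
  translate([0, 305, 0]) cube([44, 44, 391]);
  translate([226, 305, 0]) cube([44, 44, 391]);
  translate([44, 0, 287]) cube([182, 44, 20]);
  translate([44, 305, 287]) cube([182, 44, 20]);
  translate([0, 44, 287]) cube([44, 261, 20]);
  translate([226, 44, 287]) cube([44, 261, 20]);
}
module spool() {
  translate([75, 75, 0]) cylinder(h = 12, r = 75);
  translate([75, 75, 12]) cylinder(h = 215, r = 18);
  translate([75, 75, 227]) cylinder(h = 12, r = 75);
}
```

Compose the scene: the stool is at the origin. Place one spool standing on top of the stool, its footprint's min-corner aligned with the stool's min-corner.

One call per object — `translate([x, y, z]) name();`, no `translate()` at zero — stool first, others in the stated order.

stool();
translate([0, 0, 417]) spool();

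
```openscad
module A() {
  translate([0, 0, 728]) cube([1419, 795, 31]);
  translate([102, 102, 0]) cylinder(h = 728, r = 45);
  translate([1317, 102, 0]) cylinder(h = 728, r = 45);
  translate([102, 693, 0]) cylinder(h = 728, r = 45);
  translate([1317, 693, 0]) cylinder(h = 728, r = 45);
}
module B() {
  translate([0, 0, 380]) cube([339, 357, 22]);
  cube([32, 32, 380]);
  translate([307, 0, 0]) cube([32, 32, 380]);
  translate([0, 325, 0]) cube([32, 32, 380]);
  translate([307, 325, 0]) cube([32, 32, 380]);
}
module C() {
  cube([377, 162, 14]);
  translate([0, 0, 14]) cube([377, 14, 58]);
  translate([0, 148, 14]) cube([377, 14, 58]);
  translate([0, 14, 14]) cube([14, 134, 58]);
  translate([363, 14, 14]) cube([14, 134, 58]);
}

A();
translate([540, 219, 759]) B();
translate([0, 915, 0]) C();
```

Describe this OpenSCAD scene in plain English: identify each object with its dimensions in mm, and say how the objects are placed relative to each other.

A is a table with a 1419×795 mm rectangular top, 31 mm thick, top surface at z = 759 mm, supported by four round legs of 90 mm diameter, each leg's bounding box inset 57 mm from the nearest pair of top edges, running from the floor.

B is a simple wooden stool: a rectangular seat 339 mm (x) by 357 mm (y), 22 mm thick, top face at z = 402 mm, on four square legs, each 32×32 mm in cross-section. The legs rest on z = 0, each flush with a corner of the seat.

C is an open-topped rectangular box: outside dimensions 377×162×72 mm, with a uniform wall and base thickness of 14 mm. The base is a full 377×162 slab on the floor; four walls sit on top of the base. The front and back walls (the −y and +y sides) span the full width; the two side walls fit between them.

The stool is on top of the table, centred. The open box is on the floor beside the table on its +y side.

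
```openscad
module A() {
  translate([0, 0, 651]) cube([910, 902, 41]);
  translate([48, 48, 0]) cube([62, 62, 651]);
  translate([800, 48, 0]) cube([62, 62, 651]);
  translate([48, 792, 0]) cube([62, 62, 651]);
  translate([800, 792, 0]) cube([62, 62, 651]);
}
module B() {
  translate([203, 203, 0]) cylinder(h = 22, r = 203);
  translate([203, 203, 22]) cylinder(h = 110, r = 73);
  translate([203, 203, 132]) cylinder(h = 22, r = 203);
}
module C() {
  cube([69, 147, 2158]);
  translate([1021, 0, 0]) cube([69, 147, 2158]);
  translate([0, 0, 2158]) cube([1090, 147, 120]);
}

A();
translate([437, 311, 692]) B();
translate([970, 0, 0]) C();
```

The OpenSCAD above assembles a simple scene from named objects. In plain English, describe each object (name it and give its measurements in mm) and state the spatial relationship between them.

A is a table: top 910 mm (x) × 902 mm (y), 41 mm thick, upper face at z = 692 mm, on four 62×62 mm square legs, each inset 48 mm from the nearest pair of top edges, running from z = 0 to the bottom of the top.

B is a spool: two coaxial disc flanges of radius 203 mm and thickness 22 mm, joined by a core cylinder of radius 73 mm and height 110 mm. The lower flange rests on z = 0 and the three cylinders share a vertical axis.

C is a rectangular door frame: two vertical jambs of 69×147 mm section, 2158 mm tall, with a clear opening 952 mm wide between their inner faces. A header 120 mm tall and 147 mm deep lies on top of the jambs and spans the full outside width.

The spool is on top of the table. The door frame is on the floor beside the table on its +x side.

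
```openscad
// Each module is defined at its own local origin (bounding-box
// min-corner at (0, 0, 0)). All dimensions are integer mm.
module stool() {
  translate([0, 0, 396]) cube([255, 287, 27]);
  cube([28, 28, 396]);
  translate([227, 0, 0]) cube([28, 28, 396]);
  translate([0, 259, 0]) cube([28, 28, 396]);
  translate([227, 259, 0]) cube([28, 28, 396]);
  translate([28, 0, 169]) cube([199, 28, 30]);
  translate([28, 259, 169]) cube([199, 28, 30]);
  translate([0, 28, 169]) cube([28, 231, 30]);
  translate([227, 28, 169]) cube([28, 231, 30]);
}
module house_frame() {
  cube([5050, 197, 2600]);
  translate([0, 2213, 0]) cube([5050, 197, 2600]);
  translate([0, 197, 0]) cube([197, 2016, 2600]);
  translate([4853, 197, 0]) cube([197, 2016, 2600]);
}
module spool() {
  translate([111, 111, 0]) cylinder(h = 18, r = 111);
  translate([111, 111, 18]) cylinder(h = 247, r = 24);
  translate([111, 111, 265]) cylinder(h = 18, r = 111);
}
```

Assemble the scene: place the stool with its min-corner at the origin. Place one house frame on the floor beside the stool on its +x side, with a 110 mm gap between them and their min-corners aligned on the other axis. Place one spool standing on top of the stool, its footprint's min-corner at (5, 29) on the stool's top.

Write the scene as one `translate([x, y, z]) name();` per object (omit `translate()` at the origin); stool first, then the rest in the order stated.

stool();
translate([365, 0, 0]) house_frame();
translate([5, 29, 423]) spool();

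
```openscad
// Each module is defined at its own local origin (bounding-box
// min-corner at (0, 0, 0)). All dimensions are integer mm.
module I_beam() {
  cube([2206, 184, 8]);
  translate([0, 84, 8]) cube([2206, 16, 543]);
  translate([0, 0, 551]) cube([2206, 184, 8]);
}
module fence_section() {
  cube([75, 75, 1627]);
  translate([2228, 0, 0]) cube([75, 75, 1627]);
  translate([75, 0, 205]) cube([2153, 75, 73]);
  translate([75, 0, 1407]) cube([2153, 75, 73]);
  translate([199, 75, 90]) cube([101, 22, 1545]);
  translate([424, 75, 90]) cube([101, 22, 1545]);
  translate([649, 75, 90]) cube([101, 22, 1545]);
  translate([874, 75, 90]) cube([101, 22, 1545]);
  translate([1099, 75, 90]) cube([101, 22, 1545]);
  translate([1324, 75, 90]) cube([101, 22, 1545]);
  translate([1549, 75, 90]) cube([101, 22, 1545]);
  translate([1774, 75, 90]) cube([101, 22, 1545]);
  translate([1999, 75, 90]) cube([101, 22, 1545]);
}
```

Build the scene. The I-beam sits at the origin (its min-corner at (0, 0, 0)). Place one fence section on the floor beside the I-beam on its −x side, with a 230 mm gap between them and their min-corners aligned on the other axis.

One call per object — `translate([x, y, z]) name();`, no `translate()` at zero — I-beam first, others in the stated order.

I_beam();
translate([-2533, 0, 0]) fence_section();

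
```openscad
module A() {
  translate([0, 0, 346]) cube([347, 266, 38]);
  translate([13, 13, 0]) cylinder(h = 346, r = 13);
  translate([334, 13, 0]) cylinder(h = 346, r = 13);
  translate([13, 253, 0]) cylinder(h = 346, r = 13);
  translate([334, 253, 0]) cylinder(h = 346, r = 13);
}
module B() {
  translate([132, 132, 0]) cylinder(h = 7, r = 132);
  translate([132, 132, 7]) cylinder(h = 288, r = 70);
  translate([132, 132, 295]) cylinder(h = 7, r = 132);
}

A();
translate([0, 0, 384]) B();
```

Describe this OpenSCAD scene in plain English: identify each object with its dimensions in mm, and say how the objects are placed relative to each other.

A is a simple wooden stool: a rectangular seat 347 mm (x) by 266 mm (y), 38 mm thick, top face at z = 384 mm, on four round legs, each 26 mm in diameter. The legs rest on z = 0, each leg's axis is inset half a diameter from the nearest pair of seat edges (so the leg's bounding box is flush with the corner).

B is a spool: two coaxial disc flanges of radius 132 mm and thickness 7 mm, joined by a core cylinder of radius 70 mm and height 288 mm. The lower flange rests on z = 0 and the three cylinders share a vertical axis.

The spool is on top of the stool.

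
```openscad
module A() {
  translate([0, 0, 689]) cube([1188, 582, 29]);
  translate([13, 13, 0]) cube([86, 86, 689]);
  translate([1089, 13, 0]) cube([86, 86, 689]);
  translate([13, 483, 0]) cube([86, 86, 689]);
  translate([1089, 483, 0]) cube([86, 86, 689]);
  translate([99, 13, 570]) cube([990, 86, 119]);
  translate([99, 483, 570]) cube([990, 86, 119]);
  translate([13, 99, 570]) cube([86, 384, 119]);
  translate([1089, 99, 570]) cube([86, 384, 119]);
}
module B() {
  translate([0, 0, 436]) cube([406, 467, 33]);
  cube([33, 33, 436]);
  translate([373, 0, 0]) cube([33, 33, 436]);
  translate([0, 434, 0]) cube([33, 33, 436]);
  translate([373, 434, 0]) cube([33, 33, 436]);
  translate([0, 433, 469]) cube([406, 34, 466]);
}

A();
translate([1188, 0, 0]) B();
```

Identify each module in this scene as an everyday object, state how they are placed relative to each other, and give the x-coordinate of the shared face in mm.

A is a table. B is a chair. The chair is against the table's +x side, with their −y faces flush. The x-coordinate of the shared face is 1188 mm.

The table's +x face and the chair's −x face are both at x = 1188 mm.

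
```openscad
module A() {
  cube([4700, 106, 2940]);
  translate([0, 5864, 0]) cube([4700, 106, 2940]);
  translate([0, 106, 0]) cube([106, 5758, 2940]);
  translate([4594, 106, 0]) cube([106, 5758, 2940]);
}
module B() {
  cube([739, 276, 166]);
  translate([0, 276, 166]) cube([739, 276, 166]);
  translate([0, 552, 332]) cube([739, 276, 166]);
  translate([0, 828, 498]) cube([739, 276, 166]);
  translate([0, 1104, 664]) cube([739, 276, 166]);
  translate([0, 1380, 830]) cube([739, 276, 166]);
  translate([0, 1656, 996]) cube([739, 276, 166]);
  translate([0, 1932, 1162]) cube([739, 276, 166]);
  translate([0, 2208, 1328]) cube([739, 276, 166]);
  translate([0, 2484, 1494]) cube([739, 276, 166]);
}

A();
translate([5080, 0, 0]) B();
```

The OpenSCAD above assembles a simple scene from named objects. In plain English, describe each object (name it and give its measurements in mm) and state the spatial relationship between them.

A is a box-shaped house frame (walls only): outside footprint 4700×5970 mm, wall height 2940 mm, wall thickness 106 mm. The two y-facing walls run the full x-width; the two x-facing walls fit between the inner faces of the y-facing walls.

B is a straight staircase of 10 solid steps. Each step is 739 mm wide (x), 276 mm deep (y, the going) and 166 mm tall (the rise). The first step rests on the floor; each subsequent step sits one going further in +y and one rise higher in +z, directly behind and above the previous step with no overlap.

The staircase is on the floor beside the house frame on its +x side.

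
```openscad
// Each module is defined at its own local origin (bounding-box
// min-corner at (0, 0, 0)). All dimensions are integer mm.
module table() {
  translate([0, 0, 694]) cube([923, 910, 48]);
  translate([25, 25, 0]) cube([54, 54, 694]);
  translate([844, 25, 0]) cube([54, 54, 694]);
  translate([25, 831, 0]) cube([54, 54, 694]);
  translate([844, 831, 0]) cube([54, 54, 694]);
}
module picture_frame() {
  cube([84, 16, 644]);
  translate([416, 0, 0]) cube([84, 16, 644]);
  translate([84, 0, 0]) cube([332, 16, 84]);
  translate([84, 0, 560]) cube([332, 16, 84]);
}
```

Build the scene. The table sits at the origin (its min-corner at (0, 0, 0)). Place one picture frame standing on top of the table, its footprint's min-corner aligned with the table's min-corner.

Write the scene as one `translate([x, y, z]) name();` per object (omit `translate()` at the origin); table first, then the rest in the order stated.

table();
translate([0, 0, 742]) picture_frame();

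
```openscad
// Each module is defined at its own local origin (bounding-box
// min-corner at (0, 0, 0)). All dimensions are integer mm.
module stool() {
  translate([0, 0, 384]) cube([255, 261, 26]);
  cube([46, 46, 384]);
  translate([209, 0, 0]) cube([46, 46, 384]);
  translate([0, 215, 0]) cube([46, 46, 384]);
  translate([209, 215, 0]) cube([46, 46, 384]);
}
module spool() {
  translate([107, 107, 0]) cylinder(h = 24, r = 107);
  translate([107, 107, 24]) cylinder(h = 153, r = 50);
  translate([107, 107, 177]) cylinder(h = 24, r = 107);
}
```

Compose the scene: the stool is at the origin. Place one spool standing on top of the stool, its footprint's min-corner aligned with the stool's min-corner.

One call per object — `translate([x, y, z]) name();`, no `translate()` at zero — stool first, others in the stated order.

stool();
translate([0, 0, 410]) spool();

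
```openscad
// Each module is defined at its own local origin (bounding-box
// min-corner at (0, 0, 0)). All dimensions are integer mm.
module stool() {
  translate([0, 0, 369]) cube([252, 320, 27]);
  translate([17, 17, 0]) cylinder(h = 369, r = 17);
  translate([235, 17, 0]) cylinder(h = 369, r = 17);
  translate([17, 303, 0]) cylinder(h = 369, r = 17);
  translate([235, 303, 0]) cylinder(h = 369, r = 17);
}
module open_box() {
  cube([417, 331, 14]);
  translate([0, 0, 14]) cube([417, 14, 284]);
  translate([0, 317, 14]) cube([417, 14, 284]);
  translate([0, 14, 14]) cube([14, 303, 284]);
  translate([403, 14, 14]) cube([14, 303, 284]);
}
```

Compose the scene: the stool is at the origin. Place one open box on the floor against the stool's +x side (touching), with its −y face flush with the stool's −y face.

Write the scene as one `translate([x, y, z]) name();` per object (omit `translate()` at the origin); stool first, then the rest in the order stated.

stool();
translate([252, 0, 0]) open_box();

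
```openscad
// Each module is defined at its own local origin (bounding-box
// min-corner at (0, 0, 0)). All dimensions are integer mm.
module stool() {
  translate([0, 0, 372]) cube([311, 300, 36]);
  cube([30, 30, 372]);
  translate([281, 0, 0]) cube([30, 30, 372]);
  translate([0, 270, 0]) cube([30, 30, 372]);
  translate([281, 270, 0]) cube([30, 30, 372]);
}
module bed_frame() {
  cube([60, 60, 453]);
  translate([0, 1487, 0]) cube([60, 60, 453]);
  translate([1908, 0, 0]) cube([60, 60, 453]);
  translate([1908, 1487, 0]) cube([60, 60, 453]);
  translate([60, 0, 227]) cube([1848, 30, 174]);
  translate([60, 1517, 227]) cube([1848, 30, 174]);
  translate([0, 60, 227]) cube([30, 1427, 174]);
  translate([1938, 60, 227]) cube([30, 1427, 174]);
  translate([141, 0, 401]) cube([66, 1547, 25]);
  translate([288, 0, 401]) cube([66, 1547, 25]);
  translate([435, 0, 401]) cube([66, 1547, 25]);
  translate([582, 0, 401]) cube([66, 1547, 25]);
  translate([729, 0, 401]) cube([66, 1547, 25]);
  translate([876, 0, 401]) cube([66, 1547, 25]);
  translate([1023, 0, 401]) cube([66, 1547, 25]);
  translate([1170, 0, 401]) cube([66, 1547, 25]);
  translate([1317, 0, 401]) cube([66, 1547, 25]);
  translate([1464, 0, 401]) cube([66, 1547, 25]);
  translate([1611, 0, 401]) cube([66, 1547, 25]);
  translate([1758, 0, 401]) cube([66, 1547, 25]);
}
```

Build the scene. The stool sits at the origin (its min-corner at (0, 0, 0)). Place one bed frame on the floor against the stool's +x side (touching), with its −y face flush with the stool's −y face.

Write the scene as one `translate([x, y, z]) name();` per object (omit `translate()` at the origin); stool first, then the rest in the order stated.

stool();
translate([311, 0, 0]) bed_frame();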